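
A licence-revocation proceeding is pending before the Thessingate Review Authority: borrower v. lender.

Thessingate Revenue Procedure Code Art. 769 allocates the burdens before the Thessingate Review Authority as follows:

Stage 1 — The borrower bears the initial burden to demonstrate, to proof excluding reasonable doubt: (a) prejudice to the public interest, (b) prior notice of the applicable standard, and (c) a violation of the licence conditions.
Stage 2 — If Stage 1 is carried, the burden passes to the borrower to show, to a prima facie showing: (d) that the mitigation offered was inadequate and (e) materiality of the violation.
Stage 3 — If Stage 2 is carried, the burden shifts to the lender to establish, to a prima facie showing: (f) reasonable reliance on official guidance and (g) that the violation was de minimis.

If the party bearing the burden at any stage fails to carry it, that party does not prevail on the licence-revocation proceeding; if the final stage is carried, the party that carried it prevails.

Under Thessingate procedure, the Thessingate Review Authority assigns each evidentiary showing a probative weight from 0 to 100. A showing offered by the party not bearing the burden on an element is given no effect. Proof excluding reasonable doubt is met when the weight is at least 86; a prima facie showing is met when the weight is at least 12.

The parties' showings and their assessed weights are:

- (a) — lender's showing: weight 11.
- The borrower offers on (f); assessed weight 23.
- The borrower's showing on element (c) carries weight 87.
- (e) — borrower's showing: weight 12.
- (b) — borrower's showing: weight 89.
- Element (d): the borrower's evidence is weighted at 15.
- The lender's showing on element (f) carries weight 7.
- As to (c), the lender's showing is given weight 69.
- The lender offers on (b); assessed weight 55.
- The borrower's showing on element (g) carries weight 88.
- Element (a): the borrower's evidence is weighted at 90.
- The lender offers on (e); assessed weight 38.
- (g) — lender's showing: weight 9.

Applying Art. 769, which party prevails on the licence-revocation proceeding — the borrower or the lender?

Stage 1 (borrower, proof excluding reasonable doubt, weight is at least 86): (a) 90 (lender's 11 disregarded) ≥ 86 — meets; (b) 89 (lender's 55 disregarded) ≥ 86 — meets; (c) 87 (lender's 69 disregarded) ≥ 86 — meets.
  Stage 1 is satisfied; the borrower continues to bear the burden.
Stage 2 (borrower, a prima facie showing, weight is at least 12): (d) 15 ≥ 12 — meets; (e) 12 (lender's 38 disregarded) ≥ 12 — meets.
  The borrower carries Stage 2; the lender now bears the burden.
Stage 3 (lender, a prima facie showing, weight is at least 12): (f) 7 (borrower's 23 disregarded) < 12 — fails; (g) 9 (borrower's 88 disregarded) < 12 — fails.
  Not every element is met, so the lender fails to carry Stage 3.
The borrower prevails.

borrower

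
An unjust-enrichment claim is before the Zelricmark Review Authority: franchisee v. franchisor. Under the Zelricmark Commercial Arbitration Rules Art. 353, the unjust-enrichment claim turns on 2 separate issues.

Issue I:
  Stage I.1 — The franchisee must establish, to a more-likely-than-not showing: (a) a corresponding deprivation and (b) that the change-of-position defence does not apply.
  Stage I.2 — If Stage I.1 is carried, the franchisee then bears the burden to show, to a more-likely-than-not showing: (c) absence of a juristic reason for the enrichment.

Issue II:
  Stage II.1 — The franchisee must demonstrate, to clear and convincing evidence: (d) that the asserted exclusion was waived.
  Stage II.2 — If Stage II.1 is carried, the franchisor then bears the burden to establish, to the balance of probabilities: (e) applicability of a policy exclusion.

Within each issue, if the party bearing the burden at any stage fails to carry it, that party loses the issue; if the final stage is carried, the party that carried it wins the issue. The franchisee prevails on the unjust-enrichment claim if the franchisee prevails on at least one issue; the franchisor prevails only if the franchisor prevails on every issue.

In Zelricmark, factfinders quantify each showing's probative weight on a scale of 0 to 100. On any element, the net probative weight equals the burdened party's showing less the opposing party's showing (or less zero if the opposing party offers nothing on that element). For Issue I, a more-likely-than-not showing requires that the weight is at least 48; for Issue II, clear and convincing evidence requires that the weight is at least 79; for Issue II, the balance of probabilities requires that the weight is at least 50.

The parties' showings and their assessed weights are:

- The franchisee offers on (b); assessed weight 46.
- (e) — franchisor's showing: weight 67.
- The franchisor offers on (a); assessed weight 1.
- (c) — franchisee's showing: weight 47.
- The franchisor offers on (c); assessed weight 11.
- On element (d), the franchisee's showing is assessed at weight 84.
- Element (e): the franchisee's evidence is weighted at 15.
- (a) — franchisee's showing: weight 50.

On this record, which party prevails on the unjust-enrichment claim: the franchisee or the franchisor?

franchisor

— Issue I —
Stage I.1 (franchisee, a more-likely-than-not showing, weight is at least 48): (a) net 50−1=49 ≥ 48 — meets; (b) 46 < 48 — fails.
  Not every element is met, so the franchisee fails to carry Stage I.1.
The franchisor prevails on this issue.
— Issue II —
Stage II.1 (franchisee, clear and convincing evidence, weight is at least 79): (d) 84 ≥ 79 — meets.
  Stage II.1 carried; the burden shifts to the franchisor.
Stage II.2 (franchisor, the balance of probabilities, weight is at least 50): (e) net 67−15=52 ≥ 50 — meets.
  The franchisor carries the last stage.
With every stage satisfied, the franchisor prevails on this issue.
Per-issue: Issue I → franchisor; Issue II → franchisor. The franchisee must prevail on at least one issue; overall, the franchisor prevails.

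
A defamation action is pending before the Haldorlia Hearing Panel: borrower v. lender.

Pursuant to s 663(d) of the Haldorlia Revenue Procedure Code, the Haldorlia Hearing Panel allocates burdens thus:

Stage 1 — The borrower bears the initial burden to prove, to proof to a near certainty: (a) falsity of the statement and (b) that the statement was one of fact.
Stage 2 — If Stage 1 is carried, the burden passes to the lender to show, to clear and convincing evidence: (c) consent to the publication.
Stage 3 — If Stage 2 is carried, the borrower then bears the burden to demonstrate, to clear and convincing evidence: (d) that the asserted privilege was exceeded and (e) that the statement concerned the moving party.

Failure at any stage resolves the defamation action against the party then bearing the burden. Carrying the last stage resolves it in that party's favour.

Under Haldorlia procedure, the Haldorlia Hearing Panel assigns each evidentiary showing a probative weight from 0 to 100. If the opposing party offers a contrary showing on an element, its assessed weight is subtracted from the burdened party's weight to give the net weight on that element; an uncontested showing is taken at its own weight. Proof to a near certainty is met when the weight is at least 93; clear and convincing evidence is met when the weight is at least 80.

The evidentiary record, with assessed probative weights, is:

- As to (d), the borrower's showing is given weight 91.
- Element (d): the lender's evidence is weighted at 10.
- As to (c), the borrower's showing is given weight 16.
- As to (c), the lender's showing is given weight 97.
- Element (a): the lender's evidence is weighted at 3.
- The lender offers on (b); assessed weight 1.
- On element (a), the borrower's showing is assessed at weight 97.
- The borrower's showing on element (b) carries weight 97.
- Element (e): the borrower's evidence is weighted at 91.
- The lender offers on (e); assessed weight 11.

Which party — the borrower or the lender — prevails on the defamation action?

borrower

Stage 1 — burden on borrower; standard: proof to a near certainty (weight is at least 93).
    (a): 97 − 3 = 94 ≥ 93 [met]
    (b): 97 − 1 = 96 ≥ 93 [met]
  Stage 1 is satisfied; the onus moves to the lender.
Stage 2 — burden on lender; standard: clear and convincing evidence (weight is at least 80).
    (c): 97 − 16 = 81 ≥ 80 [met]
  The lender carries Stage 2; the borrower now bears the burden.
Stage 3 — burden on borrower; standard: clear and convincing evidence (weight is at least 80).
    (d): 91 − 10 = 81 ≥ 80 [met]
    (e): 91 − 11 = 80 ≥ 80 [met]
  The borrower carries the last stage.
All stages carried — the borrower prevails.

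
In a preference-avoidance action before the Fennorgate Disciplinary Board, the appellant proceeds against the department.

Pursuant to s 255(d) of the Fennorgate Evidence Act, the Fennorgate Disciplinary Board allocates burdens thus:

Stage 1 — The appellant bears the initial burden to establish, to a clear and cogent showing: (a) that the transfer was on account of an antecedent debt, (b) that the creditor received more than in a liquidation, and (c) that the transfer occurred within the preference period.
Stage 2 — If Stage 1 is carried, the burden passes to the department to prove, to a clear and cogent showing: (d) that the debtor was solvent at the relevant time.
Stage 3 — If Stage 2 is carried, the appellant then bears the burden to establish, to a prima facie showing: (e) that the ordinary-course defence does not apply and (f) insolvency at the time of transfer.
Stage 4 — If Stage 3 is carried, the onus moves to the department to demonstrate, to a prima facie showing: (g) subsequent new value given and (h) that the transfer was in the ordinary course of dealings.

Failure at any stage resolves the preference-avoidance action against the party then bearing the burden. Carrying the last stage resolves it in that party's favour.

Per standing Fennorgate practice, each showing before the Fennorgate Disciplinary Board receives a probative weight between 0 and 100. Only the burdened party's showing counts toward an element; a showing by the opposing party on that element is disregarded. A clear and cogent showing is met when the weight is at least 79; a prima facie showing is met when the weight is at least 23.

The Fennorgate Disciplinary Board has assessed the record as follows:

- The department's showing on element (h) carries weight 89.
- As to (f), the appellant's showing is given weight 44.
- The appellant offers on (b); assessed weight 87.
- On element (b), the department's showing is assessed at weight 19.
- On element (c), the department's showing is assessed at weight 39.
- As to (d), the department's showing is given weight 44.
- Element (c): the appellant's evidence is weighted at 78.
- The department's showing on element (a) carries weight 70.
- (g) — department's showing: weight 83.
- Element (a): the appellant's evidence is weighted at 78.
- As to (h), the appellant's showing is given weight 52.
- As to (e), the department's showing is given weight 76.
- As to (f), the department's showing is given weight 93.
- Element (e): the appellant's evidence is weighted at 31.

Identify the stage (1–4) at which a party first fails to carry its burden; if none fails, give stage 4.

Stage 1 — burden on appellant; standard: a clear and cogent showing (weight is at least 79).
    (a): 78 (department's 70 disregarded) < 79 [not met]
    (b): 87 (department's 19 disregarded) ≥ 79 [met]
    (c): 78 (department's 39 disregarded) < 79 [not met]
  Stage 1 not carried; the appellant fails its burden.
The department prevails.

stage 1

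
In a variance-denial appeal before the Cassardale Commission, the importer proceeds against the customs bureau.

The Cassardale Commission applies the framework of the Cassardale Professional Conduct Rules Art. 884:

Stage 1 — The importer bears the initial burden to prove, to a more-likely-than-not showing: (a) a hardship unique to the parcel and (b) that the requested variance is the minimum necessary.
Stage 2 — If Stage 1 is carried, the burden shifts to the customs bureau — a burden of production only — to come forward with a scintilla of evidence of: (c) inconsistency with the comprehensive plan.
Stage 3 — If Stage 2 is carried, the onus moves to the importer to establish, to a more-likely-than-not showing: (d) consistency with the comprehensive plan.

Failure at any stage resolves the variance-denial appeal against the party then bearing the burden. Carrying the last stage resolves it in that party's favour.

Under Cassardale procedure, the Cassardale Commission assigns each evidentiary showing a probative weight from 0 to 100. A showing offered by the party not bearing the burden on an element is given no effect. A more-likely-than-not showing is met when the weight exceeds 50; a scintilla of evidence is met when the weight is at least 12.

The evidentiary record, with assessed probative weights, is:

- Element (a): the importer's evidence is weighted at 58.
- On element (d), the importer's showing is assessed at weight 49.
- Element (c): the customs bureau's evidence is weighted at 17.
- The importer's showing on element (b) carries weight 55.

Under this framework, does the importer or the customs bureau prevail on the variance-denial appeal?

At Stage 1 the importer must meet a more-likely-than-not showing (weight exceeds 50): on (a) the weight is 58, which does exceed 50, so (a) meets the standard; on (b) the weight is 55, which does exceed 50, so (b) meets the standard.
  Stage 1 is satisfied; the onus moves to the customs bureau.
At Stage 2 the customs bureau must meet a scintilla of evidence (weight is at least 12): on (c) the weight is 17, ≥ 12, so (c) meets the standard.
  Stage 2 is satisfied; the onus moves to the importer.
At Stage 3 the importer must meet a more-likely-than-not showing (weight exceeds 50): on (d) the weight is 49, which does not exceed 50, so (d) does not meet the standard.
  The importer does not carry Stage 3.
The customs bureau prevails.

customs bureau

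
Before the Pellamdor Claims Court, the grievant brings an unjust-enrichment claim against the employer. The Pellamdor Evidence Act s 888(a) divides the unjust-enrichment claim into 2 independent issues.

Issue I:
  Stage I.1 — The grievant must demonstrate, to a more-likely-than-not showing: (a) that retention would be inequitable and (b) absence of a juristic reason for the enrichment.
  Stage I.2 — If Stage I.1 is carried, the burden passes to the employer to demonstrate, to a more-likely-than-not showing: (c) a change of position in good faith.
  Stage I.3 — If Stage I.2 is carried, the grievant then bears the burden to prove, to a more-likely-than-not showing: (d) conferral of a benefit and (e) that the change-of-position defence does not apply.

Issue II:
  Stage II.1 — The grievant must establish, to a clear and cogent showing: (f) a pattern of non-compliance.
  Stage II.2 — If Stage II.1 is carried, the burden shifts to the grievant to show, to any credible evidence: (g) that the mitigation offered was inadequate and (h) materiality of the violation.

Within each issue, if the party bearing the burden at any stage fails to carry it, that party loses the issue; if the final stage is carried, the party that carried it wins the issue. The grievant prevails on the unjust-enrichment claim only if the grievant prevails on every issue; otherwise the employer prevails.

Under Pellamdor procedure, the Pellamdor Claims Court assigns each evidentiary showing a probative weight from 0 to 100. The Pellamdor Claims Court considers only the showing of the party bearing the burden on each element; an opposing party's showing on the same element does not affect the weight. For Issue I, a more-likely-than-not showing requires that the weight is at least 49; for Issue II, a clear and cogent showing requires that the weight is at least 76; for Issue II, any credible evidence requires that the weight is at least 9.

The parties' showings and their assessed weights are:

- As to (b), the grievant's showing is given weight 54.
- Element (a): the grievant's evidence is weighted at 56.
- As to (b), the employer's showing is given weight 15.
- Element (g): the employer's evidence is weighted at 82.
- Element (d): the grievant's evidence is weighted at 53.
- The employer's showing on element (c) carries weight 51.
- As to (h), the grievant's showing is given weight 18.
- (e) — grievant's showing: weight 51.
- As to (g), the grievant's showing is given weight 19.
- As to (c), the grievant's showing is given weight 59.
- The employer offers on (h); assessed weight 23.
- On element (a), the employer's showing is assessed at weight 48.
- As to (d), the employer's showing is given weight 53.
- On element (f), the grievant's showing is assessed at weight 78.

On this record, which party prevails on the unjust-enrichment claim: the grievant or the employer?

grievant

— Issue I —
Stage I.1 (grievant, a more-likely-than-not showing, weight is at least 49): (a) 56 (employer's 48 disregarded) ≥ 49 — meets; (b) 54 (employer's 15 disregarded) ≥ 49 — meets.
  Stage I.1 carried; the burden shifts to the employer.
Stage I.2 (employer, a more-likely-than-not showing, weight is at least 49): (c) 51 (grievant's 59 disregarded) ≥ 49 — meets.
  The employer carries Stage I.2; the grievant now bears the burden.
Stage I.3 (grievant, a more-likely-than-not showing, weight is at least 49): (d) 53 (employer's 53 disregarded) ≥ 49 — meets; (e) 51 ≥ 49 — meets.
  Stage I.3 carried; the final stage is satisfied.
Every stage carried; the grievant prevails on this issue.
— Issue II —
At Stage II.1 the grievant must meet a clear and cogent showing (weight is at least 76): on (f) the weight is 78, which does reach 76, so (f) meets the standard.
  All elements met. The grievant retains the burden for Stage II.2.
At Stage II.2 the grievant must meet any credible evidence (weight is at least 9): on (g) the weight is 19 (the employer's 82 is given no effect), which does reach 9, so (g) meets the standard; on (h) the weight is 18 (the employer's 23 is given no effect), which does reach 9, so (h) meets the standard.
  The grievant carries the last stage.
All stages carried — the grievant prevails on this issue.
Per-issue: Issue I → grievant; Issue II → grievant. The grievant must prevail on every issue; overall, the grievant prevails.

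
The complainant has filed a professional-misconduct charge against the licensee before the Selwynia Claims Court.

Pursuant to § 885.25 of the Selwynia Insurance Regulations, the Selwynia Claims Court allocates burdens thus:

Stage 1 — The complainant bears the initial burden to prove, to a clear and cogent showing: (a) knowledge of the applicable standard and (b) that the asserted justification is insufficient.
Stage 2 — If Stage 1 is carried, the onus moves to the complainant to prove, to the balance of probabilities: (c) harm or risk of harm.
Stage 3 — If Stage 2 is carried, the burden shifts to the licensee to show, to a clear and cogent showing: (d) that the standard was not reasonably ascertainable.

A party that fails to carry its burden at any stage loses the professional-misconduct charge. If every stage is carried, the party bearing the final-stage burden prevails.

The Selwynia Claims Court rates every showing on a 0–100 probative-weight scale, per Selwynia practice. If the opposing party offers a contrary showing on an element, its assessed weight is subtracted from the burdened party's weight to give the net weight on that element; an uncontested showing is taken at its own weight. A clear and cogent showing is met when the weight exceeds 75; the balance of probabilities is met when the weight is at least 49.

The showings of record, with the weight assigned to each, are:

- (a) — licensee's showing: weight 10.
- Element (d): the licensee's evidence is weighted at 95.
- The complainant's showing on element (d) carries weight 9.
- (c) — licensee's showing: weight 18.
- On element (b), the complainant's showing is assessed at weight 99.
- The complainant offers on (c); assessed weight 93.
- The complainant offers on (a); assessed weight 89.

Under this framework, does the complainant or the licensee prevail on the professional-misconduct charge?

licensee

Stage 1 (complainant, a clear and cogent showing, weight exceeds 75): (a) net 89−10=79 > 75 — meets; (b) 99 > 75 — meets.
  All elements met. The complainant retains the burden for Stage 2.
Stage 2 (complainant, the balance of probabilities, weight is at least 49): (c) net 93−18=75 ≥ 49 — meets.
  Stage 2 is satisfied; the onus moves to the licensee.
Stage 3 (licensee, a clear and cogent showing, weight exceeds 75): (d) net 95−9=86 > 75 — meets.
  The licensee carries the last stage.
With every stage satisfied, the licensee prevails.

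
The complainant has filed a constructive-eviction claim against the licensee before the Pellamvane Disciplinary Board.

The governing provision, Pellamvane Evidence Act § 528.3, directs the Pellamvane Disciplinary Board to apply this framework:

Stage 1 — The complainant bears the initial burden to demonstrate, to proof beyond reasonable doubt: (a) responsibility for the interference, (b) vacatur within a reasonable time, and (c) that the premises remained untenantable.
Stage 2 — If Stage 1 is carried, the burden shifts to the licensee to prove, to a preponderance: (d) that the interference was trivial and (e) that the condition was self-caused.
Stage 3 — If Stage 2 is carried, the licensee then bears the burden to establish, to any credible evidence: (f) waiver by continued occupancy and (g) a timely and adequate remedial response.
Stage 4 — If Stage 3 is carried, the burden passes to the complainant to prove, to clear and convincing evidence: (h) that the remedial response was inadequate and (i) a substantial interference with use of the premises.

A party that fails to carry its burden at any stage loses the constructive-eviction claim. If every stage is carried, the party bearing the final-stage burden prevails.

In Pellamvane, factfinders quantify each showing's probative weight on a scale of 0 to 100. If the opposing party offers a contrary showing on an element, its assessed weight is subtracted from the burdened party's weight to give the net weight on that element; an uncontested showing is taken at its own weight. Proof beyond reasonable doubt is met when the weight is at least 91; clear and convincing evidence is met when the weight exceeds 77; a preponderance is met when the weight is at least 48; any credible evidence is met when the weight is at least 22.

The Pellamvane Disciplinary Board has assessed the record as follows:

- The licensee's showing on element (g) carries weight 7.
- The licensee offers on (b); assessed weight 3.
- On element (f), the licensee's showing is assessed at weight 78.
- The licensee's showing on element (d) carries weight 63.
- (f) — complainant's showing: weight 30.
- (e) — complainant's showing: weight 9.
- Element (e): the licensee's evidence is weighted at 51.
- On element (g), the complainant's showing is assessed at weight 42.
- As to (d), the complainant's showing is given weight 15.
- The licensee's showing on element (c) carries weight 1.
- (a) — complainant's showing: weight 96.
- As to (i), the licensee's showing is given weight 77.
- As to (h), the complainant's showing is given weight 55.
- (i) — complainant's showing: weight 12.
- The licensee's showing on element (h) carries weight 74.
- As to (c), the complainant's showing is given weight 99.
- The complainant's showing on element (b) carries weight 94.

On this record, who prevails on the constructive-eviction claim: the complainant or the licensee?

Stage 1 — burden on complainant; standard: proof beyond reasonable doubt (weight is at least 91).
    (a): 96 ≥ 91 [met]
    (b): 94 − 3 = 91 ≥ 91 [met]
    (c): 99 − 1 = 98 ≥ 91 [met]
  Stage 1 is satisfied; the onus moves to the licensee.
Stage 2 — burden on licensee; standard: a preponderance (weight is at least 48).
    (d): 63 − 15 = 48 ≥ 48 [met]
    (e): 51 − 9 = 42 < 48 [not met]
  The licensee does not carry Stage 2.
The complainant prevails.

complainant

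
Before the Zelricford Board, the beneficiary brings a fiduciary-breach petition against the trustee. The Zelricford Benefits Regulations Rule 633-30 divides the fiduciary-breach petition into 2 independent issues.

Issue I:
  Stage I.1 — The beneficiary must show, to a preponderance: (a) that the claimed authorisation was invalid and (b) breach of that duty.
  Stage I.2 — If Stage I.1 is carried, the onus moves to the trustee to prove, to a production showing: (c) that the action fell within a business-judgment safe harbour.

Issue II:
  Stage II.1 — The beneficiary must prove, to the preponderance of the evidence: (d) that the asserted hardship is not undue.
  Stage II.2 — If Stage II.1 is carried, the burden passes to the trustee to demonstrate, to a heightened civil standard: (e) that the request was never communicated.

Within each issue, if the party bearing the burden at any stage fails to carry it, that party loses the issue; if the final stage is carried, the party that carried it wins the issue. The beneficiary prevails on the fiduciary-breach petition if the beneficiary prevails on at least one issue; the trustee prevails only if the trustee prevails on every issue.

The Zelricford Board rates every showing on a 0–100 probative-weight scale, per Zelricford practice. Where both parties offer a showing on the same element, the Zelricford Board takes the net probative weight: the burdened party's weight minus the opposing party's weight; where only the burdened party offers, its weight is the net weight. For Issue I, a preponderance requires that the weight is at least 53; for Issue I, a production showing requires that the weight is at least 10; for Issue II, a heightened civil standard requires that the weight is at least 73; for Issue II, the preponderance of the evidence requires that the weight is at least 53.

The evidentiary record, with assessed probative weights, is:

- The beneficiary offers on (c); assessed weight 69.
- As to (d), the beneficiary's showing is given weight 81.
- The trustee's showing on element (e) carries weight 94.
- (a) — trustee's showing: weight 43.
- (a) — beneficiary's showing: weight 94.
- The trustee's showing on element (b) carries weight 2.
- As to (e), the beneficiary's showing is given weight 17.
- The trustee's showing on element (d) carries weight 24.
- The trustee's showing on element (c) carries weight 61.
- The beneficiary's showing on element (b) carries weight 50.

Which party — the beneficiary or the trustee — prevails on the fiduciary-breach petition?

trustee

— Issue I —
At Stage I.1 the beneficiary must meet a preponderance (weight is at least 53): on (a) the weight is 94 less the opposing 43 gives net 51, which does not reach 53, so (a) does not meet the standard; on (b) the weight is 50 less the opposing 2 gives net 48, < 53, so (b) does not meet the standard.
  Not every element is met, so the beneficiary fails to carry Stage I.1.
So the trustee prevails on this issue.
— Issue II —
Stage II.1 — burden on beneficiary; standard: the preponderance of the evidence (weight is at least 53).
    (d): 81 − 24 = 57 ≥ 53 [met]
  Stage II.1 is satisfied; the onus moves to the trustee.
Stage II.2 — burden on trustee; standard: a heightened civil standard (weight is at least 73).
    (e): 94 − 17 = 77 ≥ 73 [met]
  All elements met at the final stage.
All stages carried — the trustee prevails on this issue.
Per-issue: Issue I → trustee; Issue II → trustee. The beneficiary must prevail on at least one issue; overall, the trustee prevails.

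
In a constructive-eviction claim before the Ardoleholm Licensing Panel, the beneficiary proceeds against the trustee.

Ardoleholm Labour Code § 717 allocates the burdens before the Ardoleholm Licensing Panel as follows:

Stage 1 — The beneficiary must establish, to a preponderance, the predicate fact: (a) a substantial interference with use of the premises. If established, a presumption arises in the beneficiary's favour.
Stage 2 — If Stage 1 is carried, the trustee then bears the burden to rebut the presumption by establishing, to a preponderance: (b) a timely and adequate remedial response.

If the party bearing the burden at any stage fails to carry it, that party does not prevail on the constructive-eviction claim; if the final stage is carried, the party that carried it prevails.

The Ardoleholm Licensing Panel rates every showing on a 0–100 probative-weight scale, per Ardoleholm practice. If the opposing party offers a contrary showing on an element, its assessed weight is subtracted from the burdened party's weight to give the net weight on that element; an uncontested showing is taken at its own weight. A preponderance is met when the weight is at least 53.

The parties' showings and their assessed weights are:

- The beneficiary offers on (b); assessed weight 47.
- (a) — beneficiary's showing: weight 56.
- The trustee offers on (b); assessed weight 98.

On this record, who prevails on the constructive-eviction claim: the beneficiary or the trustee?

beneficiary

At Stage 1 the beneficiary must meet a preponderance (weight is at least 53): on (a) the weight is 56, ≥ 53, so (a) meets the standard.
  Stage 1 is satisfied; the onus moves to the trustee.
At Stage 2 the trustee must meet a preponderance (weight is at least 53): on (b) the weight is 98 less the opposing 47 gives net 51, which does not reach 53, so (b) does not meet the standard.
  Stage 2 not carried; the trustee fails its burden.
The analysis ends at Stage 2; the beneficiary prevails.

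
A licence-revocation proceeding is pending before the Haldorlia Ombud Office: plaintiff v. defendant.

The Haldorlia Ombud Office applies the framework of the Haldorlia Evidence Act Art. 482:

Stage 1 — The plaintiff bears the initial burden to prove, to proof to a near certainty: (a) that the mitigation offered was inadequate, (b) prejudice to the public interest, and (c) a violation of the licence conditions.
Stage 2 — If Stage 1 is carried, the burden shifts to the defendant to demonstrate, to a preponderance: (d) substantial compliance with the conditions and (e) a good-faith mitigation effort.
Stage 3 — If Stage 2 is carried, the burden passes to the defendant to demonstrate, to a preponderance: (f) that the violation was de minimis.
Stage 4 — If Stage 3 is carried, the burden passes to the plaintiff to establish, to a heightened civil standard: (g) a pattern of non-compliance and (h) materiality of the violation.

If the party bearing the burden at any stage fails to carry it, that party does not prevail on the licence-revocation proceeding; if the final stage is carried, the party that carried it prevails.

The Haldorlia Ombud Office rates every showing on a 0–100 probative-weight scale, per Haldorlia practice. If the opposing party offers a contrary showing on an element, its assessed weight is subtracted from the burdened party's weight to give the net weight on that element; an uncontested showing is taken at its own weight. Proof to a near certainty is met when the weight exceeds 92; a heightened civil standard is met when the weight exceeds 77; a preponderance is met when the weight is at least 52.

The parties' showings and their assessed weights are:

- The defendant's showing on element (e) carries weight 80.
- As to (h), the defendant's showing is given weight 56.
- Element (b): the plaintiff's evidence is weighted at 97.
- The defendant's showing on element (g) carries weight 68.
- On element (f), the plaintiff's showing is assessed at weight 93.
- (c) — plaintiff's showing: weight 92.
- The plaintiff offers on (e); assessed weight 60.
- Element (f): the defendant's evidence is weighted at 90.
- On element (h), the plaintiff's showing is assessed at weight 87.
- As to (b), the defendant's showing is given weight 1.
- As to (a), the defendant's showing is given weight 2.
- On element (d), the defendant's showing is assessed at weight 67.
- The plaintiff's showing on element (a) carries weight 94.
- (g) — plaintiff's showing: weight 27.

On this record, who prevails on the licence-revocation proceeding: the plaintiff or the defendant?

At Stage 1 the plaintiff must meet proof to a near certainty (weight exceeds 92): on (a) the weight is 94 less the opposing 2 gives net 92, ≤ 92, so (a) does not meet the standard; on (b) the weight is 97 less the opposing 1 gives net 96, which does exceed 92, so (b) meets the standard; on (c) the weight is 92, ≤ 92, so (c) does not meet the standard.
  Stage 1 not carried; the plaintiff fails its burden.
So the defendant prevails.

defendant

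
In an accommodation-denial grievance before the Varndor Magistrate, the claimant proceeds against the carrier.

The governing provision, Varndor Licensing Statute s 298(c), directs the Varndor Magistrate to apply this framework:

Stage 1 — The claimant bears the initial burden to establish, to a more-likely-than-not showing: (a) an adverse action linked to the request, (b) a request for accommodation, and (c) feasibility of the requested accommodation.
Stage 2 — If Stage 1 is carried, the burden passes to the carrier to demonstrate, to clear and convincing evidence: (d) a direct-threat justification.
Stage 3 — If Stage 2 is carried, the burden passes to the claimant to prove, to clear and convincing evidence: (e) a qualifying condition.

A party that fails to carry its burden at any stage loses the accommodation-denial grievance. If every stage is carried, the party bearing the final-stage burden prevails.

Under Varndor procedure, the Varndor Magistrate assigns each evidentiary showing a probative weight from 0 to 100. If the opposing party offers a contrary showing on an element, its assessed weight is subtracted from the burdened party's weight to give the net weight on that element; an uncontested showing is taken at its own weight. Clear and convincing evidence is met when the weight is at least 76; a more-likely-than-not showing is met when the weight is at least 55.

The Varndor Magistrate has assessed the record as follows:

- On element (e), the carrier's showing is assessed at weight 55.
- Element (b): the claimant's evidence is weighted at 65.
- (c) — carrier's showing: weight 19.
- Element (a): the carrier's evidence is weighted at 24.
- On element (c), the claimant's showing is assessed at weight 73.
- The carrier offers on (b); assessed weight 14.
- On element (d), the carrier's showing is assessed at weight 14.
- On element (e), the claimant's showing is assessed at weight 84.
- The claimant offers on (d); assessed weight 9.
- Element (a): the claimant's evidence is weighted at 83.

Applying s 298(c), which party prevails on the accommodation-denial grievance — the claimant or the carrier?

At Stage 1 the claimant must meet a more-likely-than-not showing (weight is at least 55): on (a) the weight is 83 less the opposing 24 gives net 59, ≥ 55, so (a) meets the standard; on (b) the weight is 65 less the opposing 14 gives net 51, < 55, so (b) does not meet the standard; on (c) the weight is 73 less the opposing 19 gives net 54, < 55, so (c) does not meet the standard.
  Not every element is met, so the claimant fails to carry Stage 1.
So the carrier prevails.

carrier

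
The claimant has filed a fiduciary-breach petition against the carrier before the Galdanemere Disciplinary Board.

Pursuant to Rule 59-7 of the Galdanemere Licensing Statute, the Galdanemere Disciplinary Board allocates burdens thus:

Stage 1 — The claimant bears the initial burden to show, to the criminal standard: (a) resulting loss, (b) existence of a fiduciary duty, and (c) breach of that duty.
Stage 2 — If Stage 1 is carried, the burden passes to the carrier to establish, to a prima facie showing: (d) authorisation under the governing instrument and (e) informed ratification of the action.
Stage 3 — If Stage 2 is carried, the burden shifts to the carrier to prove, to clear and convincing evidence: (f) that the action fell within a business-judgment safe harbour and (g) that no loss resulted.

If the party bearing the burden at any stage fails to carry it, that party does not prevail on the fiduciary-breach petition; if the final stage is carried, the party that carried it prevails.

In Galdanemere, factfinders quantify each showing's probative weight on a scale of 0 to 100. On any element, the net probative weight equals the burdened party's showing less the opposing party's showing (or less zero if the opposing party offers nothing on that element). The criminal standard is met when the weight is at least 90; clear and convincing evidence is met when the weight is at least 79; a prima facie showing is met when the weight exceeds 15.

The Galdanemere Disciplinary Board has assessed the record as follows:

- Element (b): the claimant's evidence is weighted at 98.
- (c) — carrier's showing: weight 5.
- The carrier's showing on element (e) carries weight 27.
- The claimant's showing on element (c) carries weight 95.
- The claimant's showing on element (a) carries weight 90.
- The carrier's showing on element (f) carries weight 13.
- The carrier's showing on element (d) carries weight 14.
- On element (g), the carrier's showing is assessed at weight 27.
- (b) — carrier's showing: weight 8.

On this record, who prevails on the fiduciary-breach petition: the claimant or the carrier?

Stage 1 — burden on claimant; standard: the criminal standard (weight is at least 90).
    (a): 90 ≥ 90 [met]
    (b): 98 − 8 = 90 ≥ 90 [met]
    (c): 95 − 5 = 90 ≥ 90 [met]
  All elements met. The burden passes to the carrier.
Stage 2 — burden on carrier; standard: a prima facie showing (weight exceeds 15).
    (d): 14 ≤ 15 [not met]
    (e): 27 > 15 [met]
  Not every element is met, so the carrier fails to carry Stage 2.
So the claimant prevails.

claimant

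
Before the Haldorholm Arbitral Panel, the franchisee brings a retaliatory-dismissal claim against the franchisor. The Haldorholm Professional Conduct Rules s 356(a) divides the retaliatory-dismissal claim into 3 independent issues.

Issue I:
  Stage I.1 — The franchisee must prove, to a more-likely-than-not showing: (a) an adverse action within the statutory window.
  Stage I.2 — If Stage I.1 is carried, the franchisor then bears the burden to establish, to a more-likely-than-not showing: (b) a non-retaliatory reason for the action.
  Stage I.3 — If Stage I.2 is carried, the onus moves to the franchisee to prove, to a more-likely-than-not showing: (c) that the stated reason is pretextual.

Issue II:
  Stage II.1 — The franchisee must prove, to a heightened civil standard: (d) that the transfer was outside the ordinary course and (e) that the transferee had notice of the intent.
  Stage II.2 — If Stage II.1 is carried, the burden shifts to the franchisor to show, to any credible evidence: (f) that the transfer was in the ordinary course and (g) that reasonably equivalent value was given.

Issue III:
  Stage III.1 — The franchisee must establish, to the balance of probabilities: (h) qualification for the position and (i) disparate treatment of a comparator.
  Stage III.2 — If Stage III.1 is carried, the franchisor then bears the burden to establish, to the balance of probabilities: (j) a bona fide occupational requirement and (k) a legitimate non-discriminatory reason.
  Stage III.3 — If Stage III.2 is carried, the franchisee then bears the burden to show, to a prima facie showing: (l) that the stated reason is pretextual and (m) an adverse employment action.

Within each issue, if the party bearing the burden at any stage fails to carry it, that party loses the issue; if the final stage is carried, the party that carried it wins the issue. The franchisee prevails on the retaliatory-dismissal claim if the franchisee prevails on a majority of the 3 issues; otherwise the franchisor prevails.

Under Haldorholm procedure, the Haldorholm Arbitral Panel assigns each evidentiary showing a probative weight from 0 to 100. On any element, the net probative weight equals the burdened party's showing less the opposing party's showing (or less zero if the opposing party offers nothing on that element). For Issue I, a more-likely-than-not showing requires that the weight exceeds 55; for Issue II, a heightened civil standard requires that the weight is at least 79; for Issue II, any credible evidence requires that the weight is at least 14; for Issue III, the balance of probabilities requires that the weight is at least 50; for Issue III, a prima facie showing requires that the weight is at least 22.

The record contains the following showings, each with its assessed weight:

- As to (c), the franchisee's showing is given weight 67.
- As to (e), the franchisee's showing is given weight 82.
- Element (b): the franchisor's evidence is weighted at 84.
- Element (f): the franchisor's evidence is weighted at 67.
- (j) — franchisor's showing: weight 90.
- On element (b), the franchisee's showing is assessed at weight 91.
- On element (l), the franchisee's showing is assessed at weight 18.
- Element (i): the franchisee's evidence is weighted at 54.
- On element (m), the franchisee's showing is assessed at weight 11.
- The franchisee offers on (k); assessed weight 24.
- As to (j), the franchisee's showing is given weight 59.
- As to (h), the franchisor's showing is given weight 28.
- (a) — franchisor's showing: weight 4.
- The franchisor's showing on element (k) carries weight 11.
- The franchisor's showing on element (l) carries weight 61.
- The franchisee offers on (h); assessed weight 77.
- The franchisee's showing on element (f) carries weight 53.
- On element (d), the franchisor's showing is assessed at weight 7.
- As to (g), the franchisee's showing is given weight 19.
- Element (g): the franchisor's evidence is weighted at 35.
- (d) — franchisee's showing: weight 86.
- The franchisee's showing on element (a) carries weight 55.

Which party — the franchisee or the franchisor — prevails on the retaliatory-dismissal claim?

— Issue I —
Stage I.1 (franchisee, a more-likely-than-not showing, weight exceeds 55): (a) net 55−4=51 ≤ 55 — fails.
  The franchisee does not carry Stage I.1.
The analysis ends at Stage I.1; the franchisor prevails on this issue.
— Issue II —
Stage II.1 — burden on franchisee; standard: a heightened civil standard (weight is at least 79).
    (d): 86 − 7 = 79 ≥ 79 [met]
    (e): 82 ≥ 79 [met]
  Stage II.1 carried; the burden shifts to the franchisor.
Stage II.2 — burden on franchisor; standard: any credible evidence (weight is at least 14).
    (f): 67 − 53 = 14 ≥ 14 [met]
    (g): 35 − 19 = 16 ≥ 14 [met]
  Stage II.2 carried; the final stage is satisfied.
With every stage satisfied, the franchisor prevails on this issue.
— Issue III —
At Stage III.1 the franchisee must meet the balance of probabilities (weight is at least 50): on (h) the weight is 77 less the opposing 28 gives net 49, < 50, so (h) does not meet the standard; on (i) the weight is 54, which does reach 50, so (i) meets the standard.
  Stage III.1 not carried; the franchisee fails its burden.
So the franchisor prevails on this issue.
Per-issue: Issue I → franchisor; Issue II → franchisor; Issue III → franchisor. The franchisee must prevail on a majority of issues; overall, the franchisor prevails.

franchisor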